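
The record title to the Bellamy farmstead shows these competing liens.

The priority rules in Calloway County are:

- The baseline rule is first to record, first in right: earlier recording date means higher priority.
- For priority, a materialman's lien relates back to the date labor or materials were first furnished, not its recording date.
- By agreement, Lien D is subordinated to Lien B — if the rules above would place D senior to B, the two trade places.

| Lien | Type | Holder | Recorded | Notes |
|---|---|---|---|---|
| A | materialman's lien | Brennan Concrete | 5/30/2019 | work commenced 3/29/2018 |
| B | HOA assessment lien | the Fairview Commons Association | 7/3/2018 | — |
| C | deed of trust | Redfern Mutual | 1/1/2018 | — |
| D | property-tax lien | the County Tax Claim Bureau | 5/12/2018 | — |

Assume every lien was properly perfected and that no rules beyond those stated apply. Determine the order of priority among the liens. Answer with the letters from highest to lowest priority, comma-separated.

Effective dates after the stated exceptions: A's effective date is 3/29/2018, when work began.
Sorted by effective date: C (1/1/2018), A (3/29/2018), D (5/12/2018), B (7/3/2018).
Because D would otherwise rank above B, the subordination swaps them.

C, A, B, D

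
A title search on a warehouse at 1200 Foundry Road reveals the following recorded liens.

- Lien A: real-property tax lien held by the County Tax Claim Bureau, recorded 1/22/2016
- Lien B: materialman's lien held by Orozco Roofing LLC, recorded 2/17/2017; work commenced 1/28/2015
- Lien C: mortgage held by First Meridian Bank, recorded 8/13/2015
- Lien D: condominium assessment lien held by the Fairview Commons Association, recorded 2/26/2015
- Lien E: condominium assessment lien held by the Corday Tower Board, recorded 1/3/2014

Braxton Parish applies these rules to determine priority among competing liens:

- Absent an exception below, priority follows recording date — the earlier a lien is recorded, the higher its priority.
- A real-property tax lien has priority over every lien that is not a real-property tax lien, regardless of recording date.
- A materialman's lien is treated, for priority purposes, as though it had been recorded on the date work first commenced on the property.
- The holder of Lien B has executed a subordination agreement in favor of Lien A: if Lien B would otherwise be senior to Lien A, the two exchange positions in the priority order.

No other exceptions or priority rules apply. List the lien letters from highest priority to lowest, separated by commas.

Adjusting effective dates: B is treated as recorded 1/28/2015, the work-commencement date.
As a real-property tax lien, A is senior to every other lien.
Ordering the rest by effective date: E (1/3/2014), B (1/28/2015), D (2/26/2015), C (8/13/2015).
Since B is not senior to A, the subordination leaves the order unchanged.

A, E, B, D, C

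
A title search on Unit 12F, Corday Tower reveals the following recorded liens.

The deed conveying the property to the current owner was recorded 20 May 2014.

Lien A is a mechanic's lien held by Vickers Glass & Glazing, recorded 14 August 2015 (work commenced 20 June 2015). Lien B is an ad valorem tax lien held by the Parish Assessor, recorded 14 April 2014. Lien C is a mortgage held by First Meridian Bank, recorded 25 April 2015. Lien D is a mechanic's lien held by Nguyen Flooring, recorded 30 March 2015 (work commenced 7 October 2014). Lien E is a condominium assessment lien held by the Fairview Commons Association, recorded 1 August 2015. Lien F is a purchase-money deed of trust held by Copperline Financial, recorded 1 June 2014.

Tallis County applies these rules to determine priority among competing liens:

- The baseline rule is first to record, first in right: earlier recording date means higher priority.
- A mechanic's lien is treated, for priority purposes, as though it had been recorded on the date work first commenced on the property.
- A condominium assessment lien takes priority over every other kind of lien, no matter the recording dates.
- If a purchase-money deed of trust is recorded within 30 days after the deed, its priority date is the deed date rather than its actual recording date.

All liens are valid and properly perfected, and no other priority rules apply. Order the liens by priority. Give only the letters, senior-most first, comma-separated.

Effective dates after the stated exceptions: A is treated as recorded 20 June 2015, the work-commencement date; D's effective date is 7 October 2014, when work began; F was recorded within the 30-day window, so its effective date is the deed date 20 May 2014.
E, as a condominium assessment lien, has superpriority and ranks first.
The other liens, earliest effective date first: B (14 April 2014), F (20 May 2014), D (7 October 2014), C (25 April 2015), A (20 June 2015).

E, B, F, D, C, A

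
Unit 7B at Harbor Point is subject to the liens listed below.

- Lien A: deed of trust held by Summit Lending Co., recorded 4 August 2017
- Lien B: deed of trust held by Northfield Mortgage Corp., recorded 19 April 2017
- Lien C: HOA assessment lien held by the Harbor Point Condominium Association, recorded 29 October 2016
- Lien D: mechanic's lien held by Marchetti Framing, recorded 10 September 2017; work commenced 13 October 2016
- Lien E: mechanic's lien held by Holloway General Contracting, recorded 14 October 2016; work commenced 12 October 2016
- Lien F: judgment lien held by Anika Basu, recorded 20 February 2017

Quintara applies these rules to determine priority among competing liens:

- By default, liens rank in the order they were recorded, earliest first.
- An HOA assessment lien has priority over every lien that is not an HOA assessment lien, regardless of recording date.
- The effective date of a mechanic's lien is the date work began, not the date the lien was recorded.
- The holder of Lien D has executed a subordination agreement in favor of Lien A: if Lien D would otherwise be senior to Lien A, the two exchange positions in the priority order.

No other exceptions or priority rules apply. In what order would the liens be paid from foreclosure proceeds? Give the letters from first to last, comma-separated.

Effective dates after the stated exceptions: D relates back to 13 October 2016 (work commenced); E's effective date is 12 October 2016, when work began.
C is an HOA assessment lien and takes priority over every other lien.
The other liens, earliest effective date first: E (12 October 2016), D (13 October 2016), F (20 February 2017), B (19 April 2017), A (4 August 2017).
D would otherwise be senior to A, so under the subordination agreement D and A exchange positions.

C, E, A, F, B, D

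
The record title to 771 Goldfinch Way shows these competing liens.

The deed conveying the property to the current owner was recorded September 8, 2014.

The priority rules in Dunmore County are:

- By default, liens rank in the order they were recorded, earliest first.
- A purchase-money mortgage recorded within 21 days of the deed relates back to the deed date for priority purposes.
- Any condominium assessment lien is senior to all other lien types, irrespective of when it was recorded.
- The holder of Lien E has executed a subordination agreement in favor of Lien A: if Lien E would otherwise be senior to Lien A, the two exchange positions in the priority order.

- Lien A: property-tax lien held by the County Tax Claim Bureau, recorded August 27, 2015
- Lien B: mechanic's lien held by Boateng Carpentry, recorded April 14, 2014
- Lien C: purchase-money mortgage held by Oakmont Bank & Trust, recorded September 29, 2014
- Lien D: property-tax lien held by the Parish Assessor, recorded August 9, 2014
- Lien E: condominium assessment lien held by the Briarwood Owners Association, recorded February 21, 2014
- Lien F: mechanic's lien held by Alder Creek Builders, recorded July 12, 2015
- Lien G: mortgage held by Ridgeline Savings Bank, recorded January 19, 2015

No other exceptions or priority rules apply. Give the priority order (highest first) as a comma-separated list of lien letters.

Effective dates: C relates back to the deed date September 8, 2014.
E, as a condominium assessment lien, has superpriority and ranks first.
Ordering the rest by effective date: B (April 14, 2014), D (August 9, 2014), C (September 8, 2014), G (January 19, 2015), F (July 12, 2015), A (August 27, 2015).
E is senior to A before the subordination, so the two trade places.

A, B, D, C, G, F, E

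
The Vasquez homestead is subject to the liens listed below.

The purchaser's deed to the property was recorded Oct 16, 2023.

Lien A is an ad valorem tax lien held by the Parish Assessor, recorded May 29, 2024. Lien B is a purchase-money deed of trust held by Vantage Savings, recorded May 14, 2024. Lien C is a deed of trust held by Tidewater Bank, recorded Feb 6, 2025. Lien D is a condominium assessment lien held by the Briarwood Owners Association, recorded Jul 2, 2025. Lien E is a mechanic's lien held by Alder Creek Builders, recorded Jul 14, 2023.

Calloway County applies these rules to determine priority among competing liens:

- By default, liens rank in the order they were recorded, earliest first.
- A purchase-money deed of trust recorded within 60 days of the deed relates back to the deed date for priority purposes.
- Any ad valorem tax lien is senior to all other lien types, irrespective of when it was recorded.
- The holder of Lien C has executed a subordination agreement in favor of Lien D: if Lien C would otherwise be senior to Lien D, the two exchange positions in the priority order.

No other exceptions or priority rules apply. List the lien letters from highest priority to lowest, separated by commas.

A, E, B, D, C

First, effective dates: B was recorded 211 days after the deed, outside the 60-day window, so it keeps its recording date.
A is an ad valorem tax lien and takes priority over every other lien.
The other liens, earliest effective date first: E (Jul 14, 2023), B (May 14, 2024), C (Feb 6, 2025), D (Jul 2, 2025).
C is senior to D before the subordination, so the two trade places.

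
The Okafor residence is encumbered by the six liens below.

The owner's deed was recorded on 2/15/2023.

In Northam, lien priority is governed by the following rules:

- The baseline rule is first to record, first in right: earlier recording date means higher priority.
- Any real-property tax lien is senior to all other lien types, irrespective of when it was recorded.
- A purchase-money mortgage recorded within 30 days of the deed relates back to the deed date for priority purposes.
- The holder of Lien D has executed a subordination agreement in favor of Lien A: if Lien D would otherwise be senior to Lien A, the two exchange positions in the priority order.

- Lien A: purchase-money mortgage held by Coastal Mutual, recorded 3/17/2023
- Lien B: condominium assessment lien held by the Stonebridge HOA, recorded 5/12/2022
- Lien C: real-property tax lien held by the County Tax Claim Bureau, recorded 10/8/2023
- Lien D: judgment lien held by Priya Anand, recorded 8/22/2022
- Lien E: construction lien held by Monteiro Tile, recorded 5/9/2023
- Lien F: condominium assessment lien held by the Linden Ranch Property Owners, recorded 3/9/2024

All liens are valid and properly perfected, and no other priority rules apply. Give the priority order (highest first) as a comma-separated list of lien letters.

C, B, A, D, E, F

Effective dates: A relates back to the deed date 2/15/2023.
C is a real-property tax lien, so it outranks all other liens regardless of date.
Among the remaining liens, by effective date: B (5/12/2022), D (8/22/2022), A (2/15/2023), E (5/9/2023), F (3/9/2024).
The subordination applies — D was senior to A — so D and A swap.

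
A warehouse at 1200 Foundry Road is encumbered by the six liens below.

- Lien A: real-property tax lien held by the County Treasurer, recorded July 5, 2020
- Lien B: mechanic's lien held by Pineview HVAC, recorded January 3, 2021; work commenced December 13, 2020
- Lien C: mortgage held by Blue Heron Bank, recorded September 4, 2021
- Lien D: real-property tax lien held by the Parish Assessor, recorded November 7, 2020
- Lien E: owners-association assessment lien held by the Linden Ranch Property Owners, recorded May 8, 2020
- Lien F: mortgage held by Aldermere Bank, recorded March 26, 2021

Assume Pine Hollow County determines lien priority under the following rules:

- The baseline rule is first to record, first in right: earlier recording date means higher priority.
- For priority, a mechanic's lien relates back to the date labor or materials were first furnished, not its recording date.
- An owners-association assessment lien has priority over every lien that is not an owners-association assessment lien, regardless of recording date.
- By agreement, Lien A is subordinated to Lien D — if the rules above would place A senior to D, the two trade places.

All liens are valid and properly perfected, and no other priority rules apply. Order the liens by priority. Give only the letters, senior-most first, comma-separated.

Effective dates after the stated exceptions: B relates back to December 13, 2020 (work commenced).
As an owners-association assessment lien, E is senior to every other lien.
Remaining liens by effective date: A (July 5, 2020), D (November 7, 2020), B (December 13, 2020), F (March 26, 2021), C (September 4, 2021).
A would otherwise be senior to D, so under the subordination agreement A and D exchange positions.

E, D, A, B, F, C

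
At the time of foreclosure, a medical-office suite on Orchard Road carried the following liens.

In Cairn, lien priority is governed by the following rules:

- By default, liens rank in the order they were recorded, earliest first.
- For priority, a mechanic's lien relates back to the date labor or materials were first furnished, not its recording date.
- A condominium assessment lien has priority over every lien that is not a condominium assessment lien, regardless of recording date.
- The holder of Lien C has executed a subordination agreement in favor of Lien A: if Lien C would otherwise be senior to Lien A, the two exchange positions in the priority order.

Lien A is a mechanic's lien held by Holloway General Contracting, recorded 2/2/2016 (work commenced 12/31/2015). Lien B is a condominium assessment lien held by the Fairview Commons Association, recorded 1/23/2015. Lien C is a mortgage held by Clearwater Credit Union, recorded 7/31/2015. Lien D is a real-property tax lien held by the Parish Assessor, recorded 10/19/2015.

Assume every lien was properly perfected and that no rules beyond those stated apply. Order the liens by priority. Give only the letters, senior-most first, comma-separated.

B, A, D, C

Effective dates: A relates back to 12/31/2015 (work commenced).
B, as a condominium assessment lien, has superpriority and ranks first.
Remaining liens by effective date: C (7/31/2015), D (10/19/2015), A (12/31/2015).
C would otherwise be senior to A, so under the subordination agreement C and A exchange positions.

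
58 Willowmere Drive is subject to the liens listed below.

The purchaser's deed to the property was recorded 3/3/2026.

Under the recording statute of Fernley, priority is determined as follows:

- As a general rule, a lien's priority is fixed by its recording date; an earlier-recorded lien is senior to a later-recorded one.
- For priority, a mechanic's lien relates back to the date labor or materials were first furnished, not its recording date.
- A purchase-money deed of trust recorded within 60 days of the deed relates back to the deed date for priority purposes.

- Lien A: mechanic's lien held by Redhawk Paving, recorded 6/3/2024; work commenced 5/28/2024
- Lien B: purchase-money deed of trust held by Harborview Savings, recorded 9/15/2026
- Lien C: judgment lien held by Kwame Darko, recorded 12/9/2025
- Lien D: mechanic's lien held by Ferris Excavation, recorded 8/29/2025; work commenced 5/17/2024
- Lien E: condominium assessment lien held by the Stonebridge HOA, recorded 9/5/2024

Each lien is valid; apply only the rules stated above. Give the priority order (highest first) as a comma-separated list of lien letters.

Effective dates after the stated exceptions: A is treated as recorded 5/28/2024, the work-commencement date; B was recorded 196 days after the deed, outside the 60-day window, so it keeps its recording date; D is treated as recorded 5/17/2024, the work-commencement date.
By effective date: D (5/17/2024), A (5/28/2024), E (9/5/2024), C (12/9/2025), B (9/15/2026).

D, A, E, C, B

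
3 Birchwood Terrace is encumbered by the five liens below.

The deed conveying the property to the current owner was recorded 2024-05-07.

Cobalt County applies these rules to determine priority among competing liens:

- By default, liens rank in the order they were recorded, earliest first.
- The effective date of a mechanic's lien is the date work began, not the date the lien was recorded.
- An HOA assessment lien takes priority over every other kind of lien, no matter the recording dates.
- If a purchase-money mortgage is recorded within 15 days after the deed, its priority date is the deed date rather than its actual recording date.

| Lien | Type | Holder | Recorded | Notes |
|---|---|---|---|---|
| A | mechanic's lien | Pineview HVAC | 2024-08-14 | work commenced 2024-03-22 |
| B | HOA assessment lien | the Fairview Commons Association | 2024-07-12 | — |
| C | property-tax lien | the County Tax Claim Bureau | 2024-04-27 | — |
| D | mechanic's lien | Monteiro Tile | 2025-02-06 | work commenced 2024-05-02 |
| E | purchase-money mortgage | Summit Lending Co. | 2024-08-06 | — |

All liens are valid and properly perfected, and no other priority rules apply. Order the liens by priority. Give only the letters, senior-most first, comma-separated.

B, A, C, D, E

Adjusting effective dates: A is treated as recorded 2024-03-22, the work-commencement date; D is treated as recorded 2024-05-02, the work-commencement date; E missed the 15-day window (91 days after the deed), so its recording date stands.
B is an HOA assessment lien, so it outranks all other liens regardless of date.
Remaining liens by effective date: A (2024-03-22), C (2024-04-27), D (2024-05-02), E (2024-08-06).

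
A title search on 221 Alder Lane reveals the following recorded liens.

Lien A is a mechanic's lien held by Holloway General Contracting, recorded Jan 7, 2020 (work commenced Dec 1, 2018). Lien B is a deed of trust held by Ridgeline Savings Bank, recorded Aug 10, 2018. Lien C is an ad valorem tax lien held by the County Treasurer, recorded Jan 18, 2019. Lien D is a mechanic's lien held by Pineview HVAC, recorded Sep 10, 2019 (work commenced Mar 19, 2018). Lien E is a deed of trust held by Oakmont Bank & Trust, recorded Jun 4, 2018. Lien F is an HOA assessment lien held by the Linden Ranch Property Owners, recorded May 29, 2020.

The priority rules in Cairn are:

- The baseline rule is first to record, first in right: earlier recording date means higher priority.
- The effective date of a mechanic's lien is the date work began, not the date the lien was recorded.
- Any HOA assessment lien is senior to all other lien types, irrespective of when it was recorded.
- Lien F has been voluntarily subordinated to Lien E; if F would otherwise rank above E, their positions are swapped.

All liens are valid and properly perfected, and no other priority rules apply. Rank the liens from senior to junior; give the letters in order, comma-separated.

E, D, F, B, A, C

First, effective dates: A is treated as recorded Dec 1, 2018, the work-commencement date; D relates back to Mar 19, 2018 (work commenced).
F is an HOA assessment lien, so it outranks all other liens regardless of date.
Among the remaining liens, by effective date: D (Mar 19, 2018), E (Jun 4, 2018), B (Aug 10, 2018), A (Dec 1, 2018), C (Jan 18, 2019).
The subordination applies — F was senior to E — so F and E swap.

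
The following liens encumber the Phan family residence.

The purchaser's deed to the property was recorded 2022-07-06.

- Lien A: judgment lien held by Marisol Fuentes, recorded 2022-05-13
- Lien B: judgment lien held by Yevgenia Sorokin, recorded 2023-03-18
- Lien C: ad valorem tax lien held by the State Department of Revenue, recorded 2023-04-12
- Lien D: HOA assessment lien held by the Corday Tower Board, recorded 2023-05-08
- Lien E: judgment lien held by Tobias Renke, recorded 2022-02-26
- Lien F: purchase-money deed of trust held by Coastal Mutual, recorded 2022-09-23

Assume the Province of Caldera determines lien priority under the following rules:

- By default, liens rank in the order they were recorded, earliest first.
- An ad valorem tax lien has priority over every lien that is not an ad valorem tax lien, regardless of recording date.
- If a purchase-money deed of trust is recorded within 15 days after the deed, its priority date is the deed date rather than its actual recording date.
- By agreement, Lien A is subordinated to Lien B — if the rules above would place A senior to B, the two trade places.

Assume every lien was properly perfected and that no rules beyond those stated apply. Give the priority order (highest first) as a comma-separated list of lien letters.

C, E, B, F, A, D

Adjusting effective dates: F was recorded 79 days after the deed — beyond 15 days — so no relation-back applies.
C is an ad valorem tax lien and takes priority over every other lien.
Remaining liens by effective date: E (2022-02-26), A (2022-05-13), F (2022-09-23), B (2023-03-18), D (2023-05-08).
Because A would otherwise rank above B, the subordination swaps them.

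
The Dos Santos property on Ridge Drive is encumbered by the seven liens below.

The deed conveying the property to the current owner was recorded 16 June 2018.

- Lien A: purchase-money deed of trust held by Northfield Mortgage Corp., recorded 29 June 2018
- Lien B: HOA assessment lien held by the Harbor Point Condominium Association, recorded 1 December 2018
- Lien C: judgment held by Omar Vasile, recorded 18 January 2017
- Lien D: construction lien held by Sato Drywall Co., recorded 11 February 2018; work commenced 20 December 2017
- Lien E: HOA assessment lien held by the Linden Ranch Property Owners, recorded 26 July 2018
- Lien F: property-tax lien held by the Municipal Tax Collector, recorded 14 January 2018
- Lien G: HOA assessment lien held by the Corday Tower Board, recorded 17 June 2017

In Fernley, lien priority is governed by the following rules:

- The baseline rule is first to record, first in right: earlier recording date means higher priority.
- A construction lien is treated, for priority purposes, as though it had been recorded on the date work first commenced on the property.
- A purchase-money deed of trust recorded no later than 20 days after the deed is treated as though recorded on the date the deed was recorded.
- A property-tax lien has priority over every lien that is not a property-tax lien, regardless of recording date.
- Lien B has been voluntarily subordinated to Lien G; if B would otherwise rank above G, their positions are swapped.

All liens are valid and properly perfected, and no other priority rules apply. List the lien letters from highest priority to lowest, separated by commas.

F, C, G, D, A, E, B

Adjusting effective dates: A's effective date is the deed date, 16 June 2018; D's effective date is 20 December 2017, when work began.
As a property-tax lien, F is senior to every other lien.
Among the remaining liens, by effective date: C (18 January 2017), G (17 June 2017), D (20 December 2017), A (16 June 2018), E (26 July 2018), B (1 December 2018).
B already ranks below G; the subordination has no effect.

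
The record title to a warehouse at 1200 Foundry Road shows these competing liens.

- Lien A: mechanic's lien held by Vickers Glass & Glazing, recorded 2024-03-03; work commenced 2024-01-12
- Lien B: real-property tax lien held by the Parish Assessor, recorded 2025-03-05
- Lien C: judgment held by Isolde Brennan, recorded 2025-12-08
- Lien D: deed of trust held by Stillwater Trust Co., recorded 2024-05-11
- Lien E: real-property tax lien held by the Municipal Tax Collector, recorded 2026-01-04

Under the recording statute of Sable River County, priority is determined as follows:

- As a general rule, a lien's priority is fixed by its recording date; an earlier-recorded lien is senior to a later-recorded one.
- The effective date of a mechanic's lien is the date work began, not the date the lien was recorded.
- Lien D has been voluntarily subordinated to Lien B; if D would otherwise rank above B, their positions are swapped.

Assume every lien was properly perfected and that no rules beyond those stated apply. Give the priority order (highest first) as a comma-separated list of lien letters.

A, B, D, C, E

Effective dates after the stated exceptions: A is treated as recorded 2024-01-12, the work-commencement date.
Sorted by effective date: A (2024-01-12), D (2024-05-11), B (2025-03-05), C (2025-12-08), E (2026-01-04).
D would otherwise be senior to B, so under the subordination agreement D and B exchange positions.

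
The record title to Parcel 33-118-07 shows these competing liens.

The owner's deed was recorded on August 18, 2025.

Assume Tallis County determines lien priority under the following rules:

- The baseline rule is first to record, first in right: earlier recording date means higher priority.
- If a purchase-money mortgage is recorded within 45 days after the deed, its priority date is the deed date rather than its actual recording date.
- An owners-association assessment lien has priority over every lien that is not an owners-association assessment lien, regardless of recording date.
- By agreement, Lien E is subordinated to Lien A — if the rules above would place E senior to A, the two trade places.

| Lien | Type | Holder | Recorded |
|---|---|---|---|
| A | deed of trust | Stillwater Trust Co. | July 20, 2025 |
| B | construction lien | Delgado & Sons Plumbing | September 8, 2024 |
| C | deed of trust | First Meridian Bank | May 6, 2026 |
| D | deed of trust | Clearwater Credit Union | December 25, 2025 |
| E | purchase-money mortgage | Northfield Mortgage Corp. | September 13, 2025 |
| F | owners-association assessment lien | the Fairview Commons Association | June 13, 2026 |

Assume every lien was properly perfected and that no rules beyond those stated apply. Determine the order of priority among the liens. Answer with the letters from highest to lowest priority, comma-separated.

Adjusting effective dates: E relates back to the deed date August 18, 2025.
F, as an owners-association assessment lien, has superpriority and ranks first.
Among the remaining liens, by effective date: B (September 8, 2024), A (July 20, 2025), E (August 18, 2025), D (December 25, 2025), C (May 6, 2026).
E is already junior to A, so the subordination agreement changes nothing.

F, B, A, E, D, C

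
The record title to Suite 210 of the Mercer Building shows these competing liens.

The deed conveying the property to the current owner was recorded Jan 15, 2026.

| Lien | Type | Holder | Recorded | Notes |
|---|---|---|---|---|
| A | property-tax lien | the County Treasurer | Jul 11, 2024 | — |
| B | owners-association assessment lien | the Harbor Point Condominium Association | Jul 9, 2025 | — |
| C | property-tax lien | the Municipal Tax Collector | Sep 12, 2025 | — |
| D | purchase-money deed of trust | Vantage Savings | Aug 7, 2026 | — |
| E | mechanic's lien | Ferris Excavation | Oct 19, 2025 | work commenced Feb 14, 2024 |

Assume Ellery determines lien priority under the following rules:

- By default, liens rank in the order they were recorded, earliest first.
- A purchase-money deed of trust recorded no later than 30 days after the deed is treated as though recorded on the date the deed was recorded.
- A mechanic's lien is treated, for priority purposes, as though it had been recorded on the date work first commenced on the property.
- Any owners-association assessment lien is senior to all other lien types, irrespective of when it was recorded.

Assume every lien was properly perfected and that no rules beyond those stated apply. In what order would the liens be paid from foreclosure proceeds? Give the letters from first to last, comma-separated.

B, E, A, C, D

Effective dates: D was recorded 204 days after the deed — beyond 30 days — so no relation-back applies; E relates back to Feb 14, 2024 (work commenced).
As an owners-association assessment lien, B is senior to every other lien.
Ordering the rest by effective date: E (Feb 14, 2024), A (Jul 11, 2024), C (Sep 12, 2025), D (Aug 7, 2026).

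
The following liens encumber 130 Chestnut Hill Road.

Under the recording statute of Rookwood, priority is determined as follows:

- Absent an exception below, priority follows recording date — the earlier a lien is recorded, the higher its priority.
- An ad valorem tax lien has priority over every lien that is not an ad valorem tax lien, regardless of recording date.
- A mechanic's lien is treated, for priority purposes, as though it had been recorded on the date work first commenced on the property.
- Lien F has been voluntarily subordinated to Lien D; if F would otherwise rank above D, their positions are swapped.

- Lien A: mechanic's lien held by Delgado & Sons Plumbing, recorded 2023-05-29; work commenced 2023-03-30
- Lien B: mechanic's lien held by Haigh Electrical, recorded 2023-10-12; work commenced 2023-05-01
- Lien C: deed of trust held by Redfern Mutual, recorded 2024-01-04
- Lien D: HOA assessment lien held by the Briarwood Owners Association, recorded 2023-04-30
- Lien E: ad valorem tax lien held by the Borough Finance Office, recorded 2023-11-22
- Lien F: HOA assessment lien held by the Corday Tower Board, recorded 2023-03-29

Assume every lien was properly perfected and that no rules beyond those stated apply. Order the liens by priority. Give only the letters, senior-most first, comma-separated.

Adjusting effective dates: A is treated as recorded 2023-03-30, the work-commencement date; B's effective date is 2023-05-01, when work began.
E is an ad valorem tax lien, so it outranks all other liens regardless of date.
Remaining liens by effective date: F (2023-03-29), A (2023-03-30), D (2023-04-30), B (2023-05-01), C (2024-01-04).
F is senior to D before the subordination, so the two trade places.

E, D, A, F, B, C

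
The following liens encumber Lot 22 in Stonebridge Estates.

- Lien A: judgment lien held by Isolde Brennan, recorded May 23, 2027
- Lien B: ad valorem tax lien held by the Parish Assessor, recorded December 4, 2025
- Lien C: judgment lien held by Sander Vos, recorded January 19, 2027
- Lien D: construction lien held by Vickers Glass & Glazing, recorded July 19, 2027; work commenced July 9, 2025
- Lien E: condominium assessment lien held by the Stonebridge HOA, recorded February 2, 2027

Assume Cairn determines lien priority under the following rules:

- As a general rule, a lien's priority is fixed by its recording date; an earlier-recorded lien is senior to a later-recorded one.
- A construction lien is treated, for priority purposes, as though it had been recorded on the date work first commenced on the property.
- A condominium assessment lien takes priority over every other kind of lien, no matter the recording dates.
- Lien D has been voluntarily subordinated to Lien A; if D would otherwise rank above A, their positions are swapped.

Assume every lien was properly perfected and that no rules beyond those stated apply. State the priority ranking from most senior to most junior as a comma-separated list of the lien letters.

E, A, B, C, D

Effective dates: D's effective date is July 9, 2025, when work began.
As a condominium assessment lien, E is senior to every other lien.
Among the remaining liens, by effective date: D (July 9, 2025), B (December 4, 2025), C (January 19, 2027), A (May 23, 2027).
Because D would otherwise rank above A, the subordination swaps them.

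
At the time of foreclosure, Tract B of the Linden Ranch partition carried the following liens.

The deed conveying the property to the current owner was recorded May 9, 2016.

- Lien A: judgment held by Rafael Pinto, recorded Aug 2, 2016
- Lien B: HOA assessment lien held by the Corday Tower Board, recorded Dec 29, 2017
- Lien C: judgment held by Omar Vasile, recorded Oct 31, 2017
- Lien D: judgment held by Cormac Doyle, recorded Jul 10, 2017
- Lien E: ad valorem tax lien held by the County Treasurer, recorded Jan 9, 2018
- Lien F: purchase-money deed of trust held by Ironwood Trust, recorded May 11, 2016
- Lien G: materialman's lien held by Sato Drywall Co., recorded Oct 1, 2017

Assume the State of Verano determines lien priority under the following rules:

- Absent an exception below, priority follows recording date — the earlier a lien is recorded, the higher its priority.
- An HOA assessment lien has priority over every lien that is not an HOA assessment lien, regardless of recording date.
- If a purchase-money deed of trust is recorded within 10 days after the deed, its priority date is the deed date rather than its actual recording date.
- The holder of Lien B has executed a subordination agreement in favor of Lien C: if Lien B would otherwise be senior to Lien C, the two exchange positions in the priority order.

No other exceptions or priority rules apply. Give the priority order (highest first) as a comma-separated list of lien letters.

First, effective dates: F was recorded within the 10-day window, so its effective date is the deed date May 9, 2016.
B is an HOA assessment lien, so it outranks all other liens regardless of date.
Remaining liens by effective date: F (May 9, 2016), A (Aug 2, 2016), D (Jul 10, 2017), G (Oct 1, 2017), C (Oct 31, 2017), E (Jan 9, 2018).
Because B would otherwise rank above C, the subordination swaps them.

C, F, A, D, G, B, E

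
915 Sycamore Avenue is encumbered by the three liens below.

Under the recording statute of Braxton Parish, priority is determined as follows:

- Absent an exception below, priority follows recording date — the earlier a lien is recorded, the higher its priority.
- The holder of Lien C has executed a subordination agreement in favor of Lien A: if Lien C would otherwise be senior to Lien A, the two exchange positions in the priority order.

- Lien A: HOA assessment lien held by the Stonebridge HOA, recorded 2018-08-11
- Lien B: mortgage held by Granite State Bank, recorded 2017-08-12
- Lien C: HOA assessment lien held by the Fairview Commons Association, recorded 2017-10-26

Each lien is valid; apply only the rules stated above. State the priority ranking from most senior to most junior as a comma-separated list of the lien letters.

By effective date, earliest first: B (2017-08-12), C (2017-10-26), A (2018-08-11).
Because C would otherwise rank above A, the subordination swaps them.

B, A, C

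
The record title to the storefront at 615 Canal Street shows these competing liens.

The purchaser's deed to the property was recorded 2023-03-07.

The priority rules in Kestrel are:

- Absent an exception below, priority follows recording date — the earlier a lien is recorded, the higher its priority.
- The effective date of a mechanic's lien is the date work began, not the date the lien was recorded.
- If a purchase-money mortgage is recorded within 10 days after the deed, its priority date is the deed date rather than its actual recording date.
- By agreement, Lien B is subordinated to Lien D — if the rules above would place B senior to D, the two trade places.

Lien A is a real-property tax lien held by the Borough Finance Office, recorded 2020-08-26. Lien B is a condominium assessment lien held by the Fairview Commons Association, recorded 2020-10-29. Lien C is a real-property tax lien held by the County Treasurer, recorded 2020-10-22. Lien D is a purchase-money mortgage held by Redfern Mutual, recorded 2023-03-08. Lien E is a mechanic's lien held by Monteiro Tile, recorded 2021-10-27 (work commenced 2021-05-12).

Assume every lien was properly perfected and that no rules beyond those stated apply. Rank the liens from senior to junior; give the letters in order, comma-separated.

A, C, D, E, B

First, effective dates: D was recorded within the 10-day window, so its effective date is the deed date 2023-03-07; E's effective date is 2021-05-12, when work began.
By effective date, earliest first: A (2020-08-26), C (2020-10-22), B (2020-10-29), E (2021-05-12), D (2023-03-07).
B is senior to D before the subordination, so the two trade places.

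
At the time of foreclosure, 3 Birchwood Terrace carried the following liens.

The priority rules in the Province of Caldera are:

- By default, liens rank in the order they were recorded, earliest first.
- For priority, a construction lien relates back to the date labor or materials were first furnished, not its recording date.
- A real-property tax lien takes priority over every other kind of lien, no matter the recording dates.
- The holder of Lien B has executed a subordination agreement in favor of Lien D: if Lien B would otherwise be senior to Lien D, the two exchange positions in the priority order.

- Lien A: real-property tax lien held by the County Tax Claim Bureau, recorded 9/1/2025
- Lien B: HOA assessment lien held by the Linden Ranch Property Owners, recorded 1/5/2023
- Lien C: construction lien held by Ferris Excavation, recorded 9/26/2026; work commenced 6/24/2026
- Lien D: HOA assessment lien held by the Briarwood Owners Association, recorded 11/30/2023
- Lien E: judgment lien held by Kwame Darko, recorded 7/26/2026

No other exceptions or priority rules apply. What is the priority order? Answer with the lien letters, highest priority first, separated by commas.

A, D, B, C, E

Adjusting effective dates: C relates back to 6/24/2026 (work commenced).
As a real-property tax lien, A is senior to every other lien.
Ordering the rest by effective date: B (1/5/2023), D (11/30/2023), C (6/24/2026), E (7/26/2026).
B is senior to D before the subordination, so the two trade places.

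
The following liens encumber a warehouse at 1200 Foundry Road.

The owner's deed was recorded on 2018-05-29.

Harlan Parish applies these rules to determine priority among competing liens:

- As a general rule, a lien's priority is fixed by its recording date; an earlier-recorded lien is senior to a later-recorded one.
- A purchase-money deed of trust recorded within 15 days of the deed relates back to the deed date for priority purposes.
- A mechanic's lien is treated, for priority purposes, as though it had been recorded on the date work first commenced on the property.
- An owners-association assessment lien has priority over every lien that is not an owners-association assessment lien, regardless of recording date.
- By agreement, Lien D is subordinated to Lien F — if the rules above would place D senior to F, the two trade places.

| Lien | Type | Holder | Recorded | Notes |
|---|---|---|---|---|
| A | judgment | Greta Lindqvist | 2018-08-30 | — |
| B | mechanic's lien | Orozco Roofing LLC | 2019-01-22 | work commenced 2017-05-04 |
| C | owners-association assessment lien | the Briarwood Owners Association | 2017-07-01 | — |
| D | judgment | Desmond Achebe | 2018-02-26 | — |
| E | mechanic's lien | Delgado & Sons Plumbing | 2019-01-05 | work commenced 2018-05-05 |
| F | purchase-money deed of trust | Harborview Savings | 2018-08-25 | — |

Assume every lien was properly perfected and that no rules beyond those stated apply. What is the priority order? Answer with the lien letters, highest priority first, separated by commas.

Effective dates: B is treated as recorded 2017-05-04, the work-commencement date; E's effective date is 2018-05-05, when work began; F missed the 15-day window (88 days after the deed), so its recording date stands.
C is an owners-association assessment lien, so it outranks all other liens regardless of date.
Ordering the rest by effective date: B (2017-05-04), D (2018-02-26), E (2018-05-05), F (2018-08-25), A (2018-08-30).
Because D would otherwise rank above F, the subordination swaps them.

C, B, F, E, D, A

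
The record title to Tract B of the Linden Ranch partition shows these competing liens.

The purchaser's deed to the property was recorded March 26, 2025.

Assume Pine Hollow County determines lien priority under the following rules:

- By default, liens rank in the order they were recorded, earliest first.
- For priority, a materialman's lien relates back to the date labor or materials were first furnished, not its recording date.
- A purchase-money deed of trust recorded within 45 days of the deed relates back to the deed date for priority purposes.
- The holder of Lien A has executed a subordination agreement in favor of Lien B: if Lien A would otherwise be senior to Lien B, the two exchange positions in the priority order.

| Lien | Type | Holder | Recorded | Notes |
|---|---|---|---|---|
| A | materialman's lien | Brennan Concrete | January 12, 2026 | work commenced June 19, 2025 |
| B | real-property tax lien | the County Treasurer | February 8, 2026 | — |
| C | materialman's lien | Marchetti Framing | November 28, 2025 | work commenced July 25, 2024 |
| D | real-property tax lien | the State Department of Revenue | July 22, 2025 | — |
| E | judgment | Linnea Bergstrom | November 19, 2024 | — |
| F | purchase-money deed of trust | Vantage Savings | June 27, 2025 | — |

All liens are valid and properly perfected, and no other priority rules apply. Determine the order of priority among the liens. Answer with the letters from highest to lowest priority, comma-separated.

C, E, B, F, D, A

Adjusting effective dates: A relates back to June 19, 2025 (work commenced); C is treated as recorded July 25, 2024, the work-commencement date; F was recorded 93 days after the deed — beyond 45 days — so no relation-back applies.
By effective date: C (July 25, 2024), E (November 19, 2024), A (June 19, 2025), F (June 27, 2025), D (July 22, 2025), B (February 8, 2026).
The subordination applies — A was senior to B — so A and B swap.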